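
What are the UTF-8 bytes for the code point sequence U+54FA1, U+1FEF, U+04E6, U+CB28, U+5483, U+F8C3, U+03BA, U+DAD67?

U+54FA1: 4-byte form → F1 94 BE A1.
U+1FEF: 3-byte form → E1 BF AF.
U+04E6: 2-byte form → D3 A6.
U+CB28: 3-byte form → EC AC A8.
U+5483: 3-byte form → E5 92 83.
U+F8C3: 3-byte form → EF A3 83.
U+03BA: 2-byte form → CE BA.
U+DAD67: 4-byte form → F3 9A B5 A7.
Concatenated (24 bytes): F1 94 BE A1 E1 BF AF D3 A6 EC AC A8 E5 92 83 EF A3 83 CE BA F3 9A B5 A7.

F1 94 BE A1 E1 BF AF D3 A6 EC AC A8 E5 92 83 EF A3 83 CE BA F3 9A B5 A7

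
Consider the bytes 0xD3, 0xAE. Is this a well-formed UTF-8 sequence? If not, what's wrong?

valid

Leading byte 0xD3 = 11010011 → 2-byte form.
Continuation bytes 0xAE=10101110 all match 10xxxxxx.
Decoded value 0x4EE is ≥ 0x80 (shortest form) and not a surrogate.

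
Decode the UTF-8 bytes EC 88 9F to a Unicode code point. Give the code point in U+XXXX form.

Leading byte 0xEC = 11101100 matches 1110xxxx → 3-byte sequence.
Byte 1: 0xEC = 11101100, payload 1100 (4 bits).
Byte 2: 0x88 = 10001000 (10xxxxxx ✓), payload 001000.
Byte 3: 0x9F = 10011111 (10xxxxxx ✓), payload 011111.
Concatenate: 1100001000011111 = 0xC21F (16 bits → U+C21F).

U+C21F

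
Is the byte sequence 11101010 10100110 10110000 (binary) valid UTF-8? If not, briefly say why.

valid

Leading byte 0xEA = 11101010 → 3-byte form.
Continuation bytes 0xA6=10100110, 0xB0=10110000 all match 10xxxxxx.
Decoded value 0xA9B0 is ≥ 0x800 (shortest form) and not a surrogate.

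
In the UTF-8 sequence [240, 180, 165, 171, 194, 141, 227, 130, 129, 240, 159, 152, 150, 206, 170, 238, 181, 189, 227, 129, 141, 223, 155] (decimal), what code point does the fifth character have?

Offset 0: leading byte 0xF0 = 11110000 → 4-byte char #1 = F0 B4 A5 AB.
Offset 4: leading byte 0xC2 = 11000010 → 2-byte char #2 = C2 8D.
Offset 6: leading byte 0xE3 = 11100011 → 3-byte char #3 = E3 82 81.
Offset 9: leading byte 0xF0 = 11110000 → 4-byte char #4 = F0 9F 98 96.
Offset 13: leading byte 0xCE = 11001110 → 2-byte char #5 = CE AA.
Leading byte 0xCE = 11001110 matches 110xxxxx → 2-byte sequence.
Byte 1: 0xCE = 11001110, payload 01110 (5 bits).
Byte 2: 0xAA = 10101010 (10xxxxxx ✓), payload 101010.
Concatenate: 01110101010 = 0x3AA (11 bits → U+03AA).

U+03AA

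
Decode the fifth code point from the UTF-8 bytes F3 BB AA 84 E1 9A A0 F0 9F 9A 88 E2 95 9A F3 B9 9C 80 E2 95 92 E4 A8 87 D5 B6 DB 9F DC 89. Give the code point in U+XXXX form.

U+F9700

Offset 0: leading byte 0xF3 = 11110011 → 4-byte char #1 = F3 BB AA 84.
Offset 4: leading byte 0xE1 = 11100001 → 3-byte char #2 = E1 9A A0.
Offset 7: leading byte 0xF0 = 11110000 → 4-byte char #3 = F0 9F 9A 88.
Offset 11: leading byte 0xE2 = 11100010 → 3-byte char #4 = E2 95 9A.
Offset 14: leading byte 0xF3 = 11110011 → 4-byte char #5 = F3 B9 9C 80.
Leading byte 0xF3 = 11110011 matches 11110xxx → 4-byte sequence.
Byte 1: 0xF3 = 11110011, payload 011 (3 bits).
Byte 2: 0xB9 = 10111001 (10xxxxxx ✓), payload 111001.
Byte 3: 0x9C = 10011100 (10xxxxxx ✓), payload 011100.
Byte 4: 0x80 = 10000000 (10xxxxxx ✓), payload 000000.
Concatenate: 011111001011100000000 = 0xF9700 (21 bits → U+F9700).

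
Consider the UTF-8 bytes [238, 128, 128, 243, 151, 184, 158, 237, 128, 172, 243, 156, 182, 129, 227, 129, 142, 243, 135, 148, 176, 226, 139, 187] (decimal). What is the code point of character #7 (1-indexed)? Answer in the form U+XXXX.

Offset 0: leading byte 0xEE = 11101110 → 3-byte char #1 = EE 80 80.
Offset 3: leading byte 0xF3 = 11110011 → 4-byte char #2 = F3 97 B8 9E.
Offset 7: leading byte 0xED = 11101101 → 3-byte char #3 = ED 80 AC.
Offset 10: leading byte 0xF3 = 11110011 → 4-byte char #4 = F3 9C B6 81.
Offset 14: leading byte 0xE3 = 11100011 → 3-byte char #5 = E3 81 8E.
Offset 17: leading byte 0xF3 = 11110011 → 4-byte char #6 = F3 87 94 B0.
Offset 21: leading byte 0xE2 = 11100010 → 3-byte char #7 = E2 8B BB.
Leading byte 0xE2 = 11100010 matches 1110xxxx → 3-byte sequence.
Byte 1: 0xE2 = 11100010, payload 0010 (4 bits).
Byte 2: 0x8B = 10001011 (10xxxxxx ✓), payload 001011.
Byte 3: 0xBB = 10111011 (10xxxxxx ✓), payload 111011.
Concatenate: 0010001011111011 = 0x22FB (16 bits → U+22FB).

U+22FB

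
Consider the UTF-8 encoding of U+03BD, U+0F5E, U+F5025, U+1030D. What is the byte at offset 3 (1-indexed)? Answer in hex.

1-indexed offset 3 is 0-indexed offset 2.
U+03BD → 2-byte form CE BD at offsets 0–1.
U+0F5E → 3-byte form E0 BD 9E at offsets 2–4.
Offset 2 falls in char 2's range; it's byte 1 of E0 BD 9E = 0xE0.

0xE0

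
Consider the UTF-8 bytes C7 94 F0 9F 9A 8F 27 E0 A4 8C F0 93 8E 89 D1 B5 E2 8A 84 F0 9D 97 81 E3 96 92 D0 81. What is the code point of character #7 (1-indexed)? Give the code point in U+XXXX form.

U+2284

Offset 0: leading byte 0xC7 = 11000111 → 2-byte char #1 = C7 94.
Offset 2: leading byte 0xF0 = 11110000 → 4-byte char #2 = F0 9F 9A 8F.
Offset 6: leading byte 0x27 = 00100111 → 1-byte char #3 = 27.
Offset 7: leading byte 0xE0 = 11100000 → 3-byte char #4 = E0 A4 8C.
Offset 10: leading byte 0xF0 = 11110000 → 4-byte char #5 = F0 93 8E 89.
Offset 14: leading byte 0xD1 = 11010001 → 2-byte char #6 = D1 B5.
Offset 16: leading byte 0xE2 = 11100010 → 3-byte char #7 = E2 8A 84.
Leading byte 0xE2 = 11100010 matches 1110xxxx → 3-byte sequence.
Byte 1: 0xE2 = 11100010, payload 0010 (4 bits).
Byte 2: 0x8A = 10001010 (10xxxxxx ✓), payload 001010.
Byte 3: 0x84 = 10000100 (10xxxxxx ✓), payload 000100.
Concatenate: 0010001010000100 = 0x2284 (16 bits → U+2284).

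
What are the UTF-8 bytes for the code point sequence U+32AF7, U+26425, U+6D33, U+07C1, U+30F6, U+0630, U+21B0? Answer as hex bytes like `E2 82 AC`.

F0 B2 AB B7 F0 A6 90 A5 E6 B4 B3 DF 81 E3 83 B6 D8 B0 E2 86 B0

U+32AF7: 4-byte form → F0 B2 AB B7.
U+26425: 4-byte form → F0 A6 90 A5.
U+6D33: 3-byte form → E6 B4 B3.
U+07C1: 2-byte form → DF 81.
U+30F6: 3-byte form → E3 83 B6.
U+0630: 2-byte form → D8 B0.
U+21B0: 3-byte form → E2 86 B0.
Concatenated (21 bytes): F0 B2 AB B7 F0 A6 90 A5 E6 B4 B3 DF 81 E3 83 B6 D8 B0 E2 86 B0.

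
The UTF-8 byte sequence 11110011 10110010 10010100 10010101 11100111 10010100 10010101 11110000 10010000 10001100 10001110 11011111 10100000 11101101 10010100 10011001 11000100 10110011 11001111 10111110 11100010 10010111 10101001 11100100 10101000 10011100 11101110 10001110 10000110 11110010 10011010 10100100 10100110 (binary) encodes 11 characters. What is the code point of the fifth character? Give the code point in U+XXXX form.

Offset 0: leading byte 0xF3 = 11110011 → 4-byte char #1 = F3 B2 94 95.
Offset 4: leading byte 0xE7 = 11100111 → 3-byte char #2 = E7 94 95.
Offset 7: leading byte 0xF0 = 11110000 → 4-byte char #3 = F0 90 8C 8E.
Offset 11: leading byte 0xDF = 11011111 → 2-byte char #4 = DF A0.
Offset 13: leading byte 0xED = 11101101 → 3-byte char #5 = ED 94 99.
Leading byte 0xED = 11101101 matches 1110xxxx → 3-byte sequence.
Byte 1: 0xED = 11101101, payload 1101 (4 bits).
Byte 2: 0x94 = 10010100 (10xxxxxx ✓), payload 010100.
Byte 3: 0x99 = 10011001 (10xxxxxx ✓), payload 011001.
Concatenate: 1101010100011001 = 0xD519 (16 bits → U+D519).

U+D519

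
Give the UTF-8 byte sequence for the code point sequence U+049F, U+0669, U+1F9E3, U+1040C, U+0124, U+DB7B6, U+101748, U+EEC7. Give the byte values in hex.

D2 9F D9 A9 F0 9F A7 A3 F0 90 90 8C C4 A4 F3 9B 9E B6 F4 81 9D 88 EE BB 87

U+049F: 2-byte form → D2 9F.
U+0669: 2-byte form → D9 A9.
U+1F9E3: 4-byte form → F0 9F A7 A3.
U+1040C: 4-byte form → F0 90 90 8C.
U+0124: 2-byte form → C4 A4.
U+DB7B6: 4-byte form → F3 9B 9E B6.
U+101748: 4-byte form → F4 81 9D 88.
U+EEC7: 3-byte form → EE BB 87.
Concatenated (25 bytes): D2 9F D9 A9 F0 9F A7 A3 F0 90 90 8C C4 A4 F3 9B 9E B6 F4 81 9D 88 EE BB 87.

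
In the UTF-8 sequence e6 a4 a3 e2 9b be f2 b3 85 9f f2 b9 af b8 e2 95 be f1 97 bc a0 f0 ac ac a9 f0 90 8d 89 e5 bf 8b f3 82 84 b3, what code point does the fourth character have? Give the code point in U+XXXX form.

U+B9BF8

Offset 0: leading byte 0xE6 = 11100110 → 3-byte char #1 = E6 A4 A3.
Offset 3: leading byte 0xE2 = 11100010 → 3-byte char #2 = E2 9B BE.
Offset 6: leading byte 0xF2 = 11110010 → 4-byte char #3 = F2 B3 85 9F.
Offset 10: leading byte 0xF2 = 11110010 → 4-byte char #4 = F2 B9 AF B8.
Leading byte 0xF2 = 11110010 matches 11110xxx → 4-byte sequence.
Byte 1: 0xF2 = 11110010, payload 010 (3 bits).
Byte 2: 0xB9 = 10111001 (10xxxxxx ✓), payload 111001.
Byte 3: 0xAF = 10101111 (10xxxxxx ✓), payload 101111.
Byte 4: 0xB8 = 10111000 (10xxxxxx ✓), payload 111000.
Concatenate: 010111001101111111000 = 0xB9BF8 (21 bits → U+B9BF8).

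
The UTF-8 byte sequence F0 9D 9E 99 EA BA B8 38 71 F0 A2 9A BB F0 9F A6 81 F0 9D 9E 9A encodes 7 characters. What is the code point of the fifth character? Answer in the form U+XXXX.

U+226BB

Offset 0: leading byte 0xF0 = 11110000 → 4-byte char #1 = F0 9D 9E 99.
Offset 4: leading byte 0xEA = 11101010 → 3-byte char #2 = EA BA B8.
Offset 7: leading byte 0x38 = 00111000 → 1-byte char #3 = 38.
Offset 8: leading byte 0x71 = 01110001 → 1-byte char #4 = 71.
Offset 9: leading byte 0xF0 = 11110000 → 4-byte char #5 = F0 A2 9A BB.
Leading byte 0xF0 = 11110000 matches 11110xxx → 4-byte sequence.
Byte 1: 0xF0 = 11110000, payload 000 (3 bits).
Byte 2: 0xA2 = 10100010 (10xxxxxx ✓), payload 100010.
Byte 3: 0x9A = 10011010 (10xxxxxx ✓), payload 011010.
Byte 4: 0xBB = 10111011 (10xxxxxx ✓), payload 111011.
Concatenate: 000100010011010111011 = 0x226BB (21 bits → U+226BB).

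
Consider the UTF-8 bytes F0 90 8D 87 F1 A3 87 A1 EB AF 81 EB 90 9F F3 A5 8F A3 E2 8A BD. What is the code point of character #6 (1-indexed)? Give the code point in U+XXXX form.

Offset 0: leading byte 0xF0 = 11110000 → 4-byte char #1 = F0 90 8D 87.
Offset 4: leading byte 0xF1 = 11110001 → 4-byte char #2 = F1 A3 87 A1.
Offset 8: leading byte 0xEB = 11101011 → 3-byte char #3 = EB AF 81.
Offset 11: leading byte 0xEB = 11101011 → 3-byte char #4 = EB 90 9F.
Offset 14: leading byte 0xF3 = 11110011 → 4-byte char #5 = F3 A5 8F A3.
Offset 18: leading byte 0xE2 = 11100010 → 3-byte char #6 = E2 8A BD.
Leading byte 0xE2 = 11100010 matches 1110xxxx → 3-byte sequence.
Byte 1: 0xE2 = 11100010, payload 0010 (4 bits).
Byte 2: 0x8A = 10001010 (10xxxxxx ✓), payload 001010.
Byte 3: 0xBD = 10111101 (10xxxxxx ✓), payload 111101.
Concatenate: 0010001010111101 = 0x22BD (16 bits → U+22BD).

U+22BD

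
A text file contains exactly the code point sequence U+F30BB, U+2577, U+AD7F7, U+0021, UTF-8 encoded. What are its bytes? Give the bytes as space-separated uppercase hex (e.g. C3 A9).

U+F30BB: 4-byte form → F3 B3 82 BB.
U+2577: 3-byte form → E2 95 B7.
U+AD7F7: 4-byte form → F2 AD 9F B7.
U+0021: 1-byte form → 21.
Concatenated (12 bytes): F3 B3 82 BB E2 95 B7 F2 AD 9F B7 21.

F3 B3 82 BB E2 95 B7 F2 AD 9F B7 21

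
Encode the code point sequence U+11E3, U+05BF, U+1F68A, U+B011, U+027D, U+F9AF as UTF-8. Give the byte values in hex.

U+11E3: 3-byte form → E1 87 A3.
U+05BF: 2-byte form → D6 BF.
U+1F68A: 4-byte form → F0 9F 9A 8A.
U+B011: 3-byte form → EB 80 91.
U+027D: 2-byte form → C9 BD.
U+F9AF: 3-byte form → EF A6 AF.
Concatenated (17 bytes): E1 87 A3 D6 BF F0 9F 9A 8A EB 80 91 C9 BD EF A6 AF.

E1 87 A3 D6 BF F0 9F 9A 8A EB 80 91 C9 BD EF A6 AF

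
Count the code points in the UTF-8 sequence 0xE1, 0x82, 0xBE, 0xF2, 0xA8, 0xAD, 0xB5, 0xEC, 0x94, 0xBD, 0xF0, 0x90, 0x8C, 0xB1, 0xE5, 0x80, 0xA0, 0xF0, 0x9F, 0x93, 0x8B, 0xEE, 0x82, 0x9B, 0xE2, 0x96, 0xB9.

8

Byte at offset 0: 0xE1 = 11100001 → 3-byte char (#1). Advance 3.
Byte at offset 3: 0xF2 = 11110010 → 4-byte char (#2). Advance 4.
Byte at offset 7: 0xEC = 11101100 → 3-byte char (#3). Advance 3.
Byte at offset 10: 0xF0 = 11110000 → 4-byte char (#4). Advance 4.
Byte at offset 14: 0xE5 = 11100101 → 3-byte char (#5). Advance 3.
Byte at offset 17: 0xF0 = 11110000 → 4-byte char (#6). Advance 4.
Byte at offset 21: 0xEE = 11101110 → 3-byte char (#7). Advance 3.
Byte at offset 24: 0xE2 = 11100010 → 3-byte char (#8). Advance 3.
Reached end at offset 27 after 8 code points.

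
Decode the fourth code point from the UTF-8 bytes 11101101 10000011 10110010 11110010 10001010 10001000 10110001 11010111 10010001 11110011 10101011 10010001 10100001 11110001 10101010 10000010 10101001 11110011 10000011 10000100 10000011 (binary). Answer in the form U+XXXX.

Offset 0: leading byte 0xED = 11101101 → 3-byte char #1 = ED 83 B2.
Offset 3: leading byte 0xF2 = 11110010 → 4-byte char #2 = F2 8A 88 B1.
Offset 7: leading byte 0xD7 = 11010111 → 2-byte char #3 = D7 91.
Offset 9: leading byte 0xF3 = 11110011 → 4-byte char #4 = F3 AB 91 A1.
Leading byte 0xF3 = 11110011 matches 11110xxx → 4-byte sequence.
Byte 1: 0xF3 = 11110011, payload 011 (3 bits).
Byte 2: 0xAB = 10101011 (10xxxxxx ✓), payload 101011.
Byte 3: 0x91 = 10010001 (10xxxxxx ✓), payload 010001.
Byte 4: 0xA1 = 10100001 (10xxxxxx ✓), payload 100001.
Concatenate: 011101011010001100001 = 0xEB461 (21 bits → U+EB461).

U+EB461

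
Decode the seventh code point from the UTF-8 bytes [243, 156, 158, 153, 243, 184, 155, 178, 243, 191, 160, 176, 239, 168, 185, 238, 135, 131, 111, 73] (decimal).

Offset 0: leading byte 0xF3 = 11110011 → 4-byte char #1 = F3 9C 9E 99.
Offset 4: leading byte 0xF3 = 11110011 → 4-byte char #2 = F3 B8 9B B2.
Offset 8: leading byte 0xF3 = 11110011 → 4-byte char #3 = F3 BF A0 B0.
Offset 12: leading byte 0xEF = 11101111 → 3-byte char #4 = EF A8 B9.
Offset 15: leading byte 0xEE = 11101110 → 3-byte char #5 = EE 87 83.
Offset 18: leading byte 0x6F = 01101111 → 1-byte char #6 = 6F.
Offset 19: leading byte 0x49 = 01001001 → 1-byte char #7 = 49.
Leading byte 0x49 = 01001001 matches 0xxxxxxx → 1-byte sequence.
Byte 1: 0x49 = 01001001, payload 1001001 (7 bits).
Concatenate: 1001001 = 0x49 (7 bits → U+0049).

U+0049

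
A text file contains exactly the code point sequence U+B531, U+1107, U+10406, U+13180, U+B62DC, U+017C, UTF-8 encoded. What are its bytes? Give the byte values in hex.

U+B531: 3-byte form → EB 94 B1.
U+1107: 3-byte form → E1 84 87.
U+10406: 4-byte form → F0 90 90 86.
U+13180: 4-byte form → F0 93 86 80.
U+B62DC: 4-byte form → F2 B6 8B 9C.
U+017C: 2-byte form → C5 BC.
Concatenated (20 bytes): EB 94 B1 E1 84 87 F0 90 90 86 F0 93 86 80 F2 B6 8B 9C C5 BC.

EB 94 B1 E1 84 87 F0 90 90 86 F0 93 86 80 F2 B6 8B 9C C5 BC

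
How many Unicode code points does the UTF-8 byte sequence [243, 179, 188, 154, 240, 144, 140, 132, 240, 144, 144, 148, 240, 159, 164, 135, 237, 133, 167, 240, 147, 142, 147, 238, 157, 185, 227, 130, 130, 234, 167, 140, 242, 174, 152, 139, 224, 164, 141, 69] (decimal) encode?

Byte at offset 0: 0xF3 = 11110011 → 4-byte char (#1). Advance 4.
Byte at offset 4: 0xF0 = 11110000 → 4-byte char (#2). Advance 4.
Byte at offset 8: 0xF0 = 11110000 → 4-byte char (#3). Advance 4.
Byte at offset 12: 0xF0 = 11110000 → 4-byte char (#4). Advance 4.
Byte at offset 16: 0xED = 11101101 → 3-byte char (#5). Advance 3.
Byte at offset 19: 0xF0 = 11110000 → 4-byte char (#6). Advance 4.
Byte at offset 23: 0xEE = 11101110 → 3-byte char (#7). Advance 3.
Byte at offset 26: 0xE3 = 11100011 → 3-byte char (#8). Advance 3.
Byte at offset 29: 0xEA = 11101010 → 3-byte char (#9). Advance 3.
Byte at offset 32: 0xF2 = 11110010 → 4-byte char (#10). Advance 4.
Byte at offset 36: 0xE0 = 11100000 → 3-byte char (#11). Advance 3.
Byte at offset 39: 0x45 = 01000101 → 1-byte char (#12). Advance 1.
Reached end at offset 40 after 12 code points.

12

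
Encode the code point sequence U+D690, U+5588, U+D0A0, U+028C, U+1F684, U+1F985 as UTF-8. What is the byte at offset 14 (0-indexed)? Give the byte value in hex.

U+D690 → 3-byte form ED 9A 90 at offsets 0–2.
U+5588 → 3-byte form E5 96 88 at offsets 3–5.
U+D0A0 → 3-byte form ED 82 A0 at offsets 6–8.
U+028C → 2-byte form CA 8C at offsets 9–10.
U+1F684 → 4-byte form F0 9F 9A 84 at offsets 11–14.
Offset 14 falls in char 5's range; it's byte 4 of F0 9F 9A 84 = 0x84.

0x84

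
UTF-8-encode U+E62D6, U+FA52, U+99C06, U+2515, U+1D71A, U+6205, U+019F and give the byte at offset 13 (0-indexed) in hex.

U+E62D6 → 4-byte form F3 A6 8B 96 at offsets 0–3.
U+FA52 → 3-byte form EF A9 92 at offsets 4–6.
U+99C06 → 4-byte form F2 99 B0 86 at offsets 7–10.
U+2515 → 3-byte form E2 94 95 at offsets 11–13.
Offset 13 falls in char 4's range; it's byte 3 of E2 94 95 = 0x95.

0x95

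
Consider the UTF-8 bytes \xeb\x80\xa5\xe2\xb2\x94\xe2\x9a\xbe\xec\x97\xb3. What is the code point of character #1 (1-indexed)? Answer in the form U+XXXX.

Offset 0: leading byte 0xEB = 11101011 → 3-byte char #1 = EB 80 A5.
Leading byte 0xEB = 11101011 matches 1110xxxx → 3-byte sequence.
Byte 1: 0xEB = 11101011, payload 1011 (4 bits).
Byte 2: 0x80 = 10000000 (10xxxxxx ✓), payload 000000.
Byte 3: 0xA5 = 10100101 (10xxxxxx ✓), payload 100101.
Concatenate: 1011000000100101 = 0xB025 (16 bits → U+B025).

U+B025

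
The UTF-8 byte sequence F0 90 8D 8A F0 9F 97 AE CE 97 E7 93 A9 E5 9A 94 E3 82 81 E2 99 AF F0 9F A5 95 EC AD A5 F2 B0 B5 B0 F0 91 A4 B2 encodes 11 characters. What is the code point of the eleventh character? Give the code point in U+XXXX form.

U+11932

Offset 0: leading byte 0xF0 = 11110000 → 4-byte char #1 = F0 90 8D 8A.
Offset 4: leading byte 0xF0 = 11110000 → 4-byte char #2 = F0 9F 97 AE.
Offset 8: leading byte 0xCE = 11001110 → 2-byte char #3 = CE 97.
Offset 10: leading byte 0xE7 = 11100111 → 3-byte char #4 = E7 93 A9.
Offset 13: leading byte 0xE5 = 11100101 → 3-byte char #5 = E5 9A 94.
Offset 16: leading byte 0xE3 = 11100011 → 3-byte char #6 = E3 82 81.
Offset 19: leading byte 0xE2 = 11100010 → 3-byte char #7 = E2 99 AF.
Offset 22: leading byte 0xF0 = 11110000 → 4-byte char #8 = F0 9F A5 95.
Offset 26: leading byte 0xEC = 11101100 → 3-byte char #9 = EC AD A5.
Offset 29: leading byte 0xF2 = 11110010 → 4-byte char #10 = F2 B0 B5 B0.
Offset 33: leading byte 0xF0 = 11110000 → 4-byte char #11 = F0 91 A4 B2.
Leading byte 0xF0 = 11110000 matches 11110xxx → 4-byte sequence.
Byte 1: 0xF0 = 11110000, payload 000 (3 bits).
Byte 2: 0x91 = 10010001 (10xxxxxx ✓), payload 010001.
Byte 3: 0xA4 = 10100100 (10xxxxxx ✓), payload 100100.
Byte 4: 0xB2 = 10110010 (10xxxxxx ✓), payload 110010.
Concatenate: 000010001100100110010 = 0x11932 (21 bits → U+11932).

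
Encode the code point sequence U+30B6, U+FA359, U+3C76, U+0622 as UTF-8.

U+30B6: 3-byte form → E3 82 B6.
U+FA359: 4-byte form → F3 BA 8D 99.
U+3C76: 3-byte form → E3 B1 B6.
U+0622: 2-byte form → D8 A2.
Concatenated (12 bytes): E3 82 B6 F3 BA 8D 99 E3 B1 B6 D8 A2.

E3 82 B6 F3 BA 8D 99 E3 B1 B6 D8 A2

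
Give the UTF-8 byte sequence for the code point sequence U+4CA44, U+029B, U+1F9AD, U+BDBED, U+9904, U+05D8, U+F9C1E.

F1 8C A9 84 CA 9B F0 9F A6 AD F2 BD AF AD E9 A4 84 D7 98 F3 B9 B0 9E

U+4CA44: 4-byte form → F1 8C A9 84.
U+029B: 2-byte form → CA 9B.
U+1F9AD: 4-byte form → F0 9F A6 AD.
U+BDBED: 4-byte form → F2 BD AF AD.
U+9904: 3-byte form → E9 A4 84.
U+05D8: 2-byte form → D7 98.
U+F9C1E: 4-byte form → F3 B9 B0 9E.
Concatenated (23 bytes): F1 8C A9 84 CA 9B F0 9F A6 AD F2 BD AF AD E9 A4 84 D7 98 F3 B9 B0 9E.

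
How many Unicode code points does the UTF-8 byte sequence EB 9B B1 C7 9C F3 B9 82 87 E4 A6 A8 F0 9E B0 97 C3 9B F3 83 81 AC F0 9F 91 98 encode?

Byte at offset 0: 0xEB = 11101011 → 3-byte char (#1). Advance 3.
Byte at offset 3: 0xC7 = 11000111 → 2-byte char (#2). Advance 2.
Byte at offset 5: 0xF3 = 11110011 → 4-byte char (#3). Advance 4.
Byte at offset 9: 0xE4 = 11100100 → 3-byte char (#4). Advance 3.
Byte at offset 12: 0xF0 = 11110000 → 4-byte char (#5). Advance 4.
Byte at offset 16: 0xC3 = 11000011 → 2-byte char (#6). Advance 2.
Byte at offset 18: 0xF3 = 11110011 → 4-byte char (#7). Advance 4.
Byte at offset 22: 0xF0 = 11110000 → 4-byte char (#8). Advance 4.
Reached end at offset 26 after 8 code points.

8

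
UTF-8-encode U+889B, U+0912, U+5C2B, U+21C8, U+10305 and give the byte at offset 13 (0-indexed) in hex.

0x90

U+889B → 3-byte form E8 A2 9B at offsets 0–2.
U+0912 → 3-byte form E0 A4 92 at offsets 3–5.
U+5C2B → 3-byte form E5 B0 AB at offsets 6–8.
U+21C8 → 3-byte form E2 87 88 at offsets 9–11.
U+10305 → 4-byte form F0 90 8C 85 at offsets 12–15.
Offset 13 falls in char 5's range; it's byte 2 of F0 90 8C 85 = 0x90.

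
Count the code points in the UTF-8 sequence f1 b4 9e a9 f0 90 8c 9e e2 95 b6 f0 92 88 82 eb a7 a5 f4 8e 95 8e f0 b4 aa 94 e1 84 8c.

8

Byte at offset 0: 0xF1 = 11110001 → 4-byte char (#1). Advance 4.
Byte at offset 4: 0xF0 = 11110000 → 4-byte char (#2). Advance 4.
Byte at offset 8: 0xE2 = 11100010 → 3-byte char (#3). Advance 3.
Byte at offset 11: 0xF0 = 11110000 → 4-byte char (#4). Advance 4.
Byte at offset 15: 0xEB = 11101011 → 3-byte char (#5). Advance 3.
Byte at offset 18: 0xF4 = 11110100 → 4-byte char (#6). Advance 4.
Byte at offset 22: 0xF0 = 11110000 → 4-byte char (#7). Advance 4.
Byte at offset 26: 0xE1 = 11100001 → 3-byte char (#8). Advance 3.
Reached end at offset 29 after 8 code points.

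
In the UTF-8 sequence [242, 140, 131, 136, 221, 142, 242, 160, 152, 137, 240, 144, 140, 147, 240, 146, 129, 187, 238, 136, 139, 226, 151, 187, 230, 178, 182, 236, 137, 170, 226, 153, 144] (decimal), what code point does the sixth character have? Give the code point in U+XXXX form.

Offset 0: leading byte 0xF2 = 11110010 → 4-byte char #1 = F2 8C 83 88.
Offset 4: leading byte 0xDD = 11011101 → 2-byte char #2 = DD 8E.
Offset 6: leading byte 0xF2 = 11110010 → 4-byte char #3 = F2 A0 98 89.
Offset 10: leading byte 0xF0 = 11110000 → 4-byte char #4 = F0 90 8C 93.
Offset 14: leading byte 0xF0 = 11110000 → 4-byte char #5 = F0 92 81 BB.
Offset 18: leading byte 0xEE = 11101110 → 3-byte char #6 = EE 88 8B.
Leading byte 0xEE = 11101110 matches 1110xxxx → 3-byte sequence.
Byte 1: 0xEE = 11101110, payload 1110 (4 bits).
Byte 2: 0x88 = 10001000 (10xxxxxx ✓), payload 001000.
Byte 3: 0x8B = 10001011 (10xxxxxx ✓), payload 001011.
Concatenate: 1110001000001011 = 0xE20B (16 bits → U+E20B).

U+E20B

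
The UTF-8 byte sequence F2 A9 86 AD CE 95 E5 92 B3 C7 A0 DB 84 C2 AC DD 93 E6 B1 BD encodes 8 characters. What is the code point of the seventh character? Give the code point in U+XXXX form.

Offset 0: leading byte 0xF2 = 11110010 → 4-byte char #1 = F2 A9 86 AD.
Offset 4: leading byte 0xCE = 11001110 → 2-byte char #2 = CE 95.
Offset 6: leading byte 0xE5 = 11100101 → 3-byte char #3 = E5 92 B3.
Offset 9: leading byte 0xC7 = 11000111 → 2-byte char #4 = C7 A0.
Offset 11: leading byte 0xDB = 11011011 → 2-byte char #5 = DB 84.
Offset 13: leading byte 0xC2 = 11000010 → 2-byte char #6 = C2 AC.
Offset 15: leading byte 0xDD = 11011101 → 2-byte char #7 = DD 93.
Leading byte 0xDD = 11011101 matches 110xxxxx → 2-byte sequence.
Byte 1: 0xDD = 11011101, payload 11101 (5 bits).
Byte 2: 0x93 = 10010011 (10xxxxxx ✓), payload 010011.
Concatenate: 11101010011 = 0x753 (11 bits → U+0753).

U+0753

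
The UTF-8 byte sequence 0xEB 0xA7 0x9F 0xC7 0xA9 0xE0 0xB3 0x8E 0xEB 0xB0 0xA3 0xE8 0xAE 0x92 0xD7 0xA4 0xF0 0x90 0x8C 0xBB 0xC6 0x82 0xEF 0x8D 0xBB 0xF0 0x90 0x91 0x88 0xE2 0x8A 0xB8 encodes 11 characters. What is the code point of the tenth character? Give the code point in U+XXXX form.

Offset 0: leading byte 0xEB = 11101011 → 3-byte char #1 = EB A7 9F.
Offset 3: leading byte 0xC7 = 11000111 → 2-byte char #2 = C7 A9.
Offset 5: leading byte 0xE0 = 11100000 → 3-byte char #3 = E0 B3 8E.
Offset 8: leading byte 0xEB = 11101011 → 3-byte char #4 = EB B0 A3.
Offset 11: leading byte 0xE8 = 11101000 → 3-byte char #5 = E8 AE 92.
Offset 14: leading byte 0xD7 = 11010111 → 2-byte char #6 = D7 A4.
Offset 16: leading byte 0xF0 = 11110000 → 4-byte char #7 = F0 90 8C BB.
Offset 20: leading byte 0xC6 = 11000110 → 2-byte char #8 = C6 82.
Offset 22: leading byte 0xEF = 11101111 → 3-byte char #9 = EF 8D BB.
Offset 25: leading byte 0xF0 = 11110000 → 4-byte char #10 = F0 90 91 88.
Leading byte 0xF0 = 11110000 matches 11110xxx → 4-byte sequence.
Byte 1: 0xF0 = 11110000, payload 000 (3 bits).
Byte 2: 0x90 = 10010000 (10xxxxxx ✓), payload 010000.
Byte 3: 0x91 = 10010001 (10xxxxxx ✓), payload 010001.
Byte 4: 0x88 = 10001000 (10xxxxxx ✓), payload 001000.
Concatenate: 000010000010001001000 = 0x10448 (21 bits → U+10448).

U+10448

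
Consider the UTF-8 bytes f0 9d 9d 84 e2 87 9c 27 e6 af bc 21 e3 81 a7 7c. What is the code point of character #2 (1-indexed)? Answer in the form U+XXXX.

Offset 0: leading byte 0xF0 = 11110000 → 4-byte char #1 = F0 9D 9D 84.
Offset 4: leading byte 0xE2 = 11100010 → 3-byte char #2 = E2 87 9C.
Leading byte 0xE2 = 11100010 matches 1110xxxx → 3-byte sequence.
Byte 1: 0xE2 = 11100010, payload 0010 (4 bits).
Byte 2: 0x87 = 10000111 (10xxxxxx ✓), payload 000111.
Byte 3: 0x9C = 10011100 (10xxxxxx ✓), payload 011100.
Concatenate: 0010000111011100 = 0x21DC (16 bits → U+21DC).

U+21DC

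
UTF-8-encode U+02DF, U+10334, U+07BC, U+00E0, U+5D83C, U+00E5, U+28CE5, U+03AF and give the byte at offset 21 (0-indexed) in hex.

U+02DF → 2-byte form CB 9F at offsets 0–1.
U+10334 → 4-byte form F0 90 8C B4 at offsets 2–5.
U+07BC → 2-byte form DE BC at offsets 6–7.
U+00E0 → 2-byte form C3 A0 at offsets 8–9.
U+5D83C → 4-byte form F1 9D A0 BC at offsets 10–13.
U+00E5 → 2-byte form C3 A5 at offsets 14–15.
U+28CE5 → 4-byte form F0 A8 B3 A5 at offsets 16–19.
U+03AF → 2-byte form CE AF at offsets 20–21.
Offset 21 falls in char 8's range; it's byte 2 of CE AF = 0xAF.

0xAF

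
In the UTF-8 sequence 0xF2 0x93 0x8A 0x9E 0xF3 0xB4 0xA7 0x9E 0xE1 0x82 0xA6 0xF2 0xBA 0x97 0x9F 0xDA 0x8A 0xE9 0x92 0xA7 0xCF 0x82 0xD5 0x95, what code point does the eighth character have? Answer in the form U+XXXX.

Offset 0: leading byte 0xF2 = 11110010 → 4-byte char #1 = F2 93 8A 9E.
Offset 4: leading byte 0xF3 = 11110011 → 4-byte char #2 = F3 B4 A7 9E.
Offset 8: leading byte 0xE1 = 11100001 → 3-byte char #3 = E1 82 A6.
Offset 11: leading byte 0xF2 = 11110010 → 4-byte char #4 = F2 BA 97 9F.
Offset 15: leading byte 0xDA = 11011010 → 2-byte char #5 = DA 8A.
Offset 17: leading byte 0xE9 = 11101001 → 3-byte char #6 = E9 92 A7.
Offset 20: leading byte 0xCF = 11001111 → 2-byte char #7 = CF 82.
Offset 22: leading byte 0xD5 = 11010101 → 2-byte char #8 = D5 95.
Leading byte 0xD5 = 11010101 matches 110xxxxx → 2-byte sequence.
Byte 1: 0xD5 = 11010101, payload 10101 (5 bits).
Byte 2: 0x95 = 10010101 (10xxxxxx ✓), payload 010101.
Concatenate: 10101010101 = 0x555 (11 bits → U+0555).

U+0555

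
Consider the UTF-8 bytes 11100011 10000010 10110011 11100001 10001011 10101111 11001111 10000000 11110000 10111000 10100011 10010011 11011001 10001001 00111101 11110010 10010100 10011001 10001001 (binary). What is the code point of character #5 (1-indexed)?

U+0649

Offset 0: leading byte 0xE3 = 11100011 → 3-byte char #1 = E3 82 B3.
Offset 3: leading byte 0xE1 = 11100001 → 3-byte char #2 = E1 8B AF.
Offset 6: leading byte 0xCF = 11001111 → 2-byte char #3 = CF 80.
Offset 8: leading byte 0xF0 = 11110000 → 4-byte char #4 = F0 B8 A3 93.
Offset 12: leading byte 0xD9 = 11011001 → 2-byte char #5 = D9 89.
Leading byte 0xD9 = 11011001 matches 110xxxxx → 2-byte sequence.
Byte 1: 0xD9 = 11011001, payload 11001 (5 bits).
Byte 2: 0x89 = 10001001 (10xxxxxx ✓), payload 001001.
Concatenate: 11001001001 = 0x649 (11 bits → U+0649).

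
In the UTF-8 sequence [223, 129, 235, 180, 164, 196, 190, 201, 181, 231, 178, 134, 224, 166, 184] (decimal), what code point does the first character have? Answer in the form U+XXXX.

Offset 0: leading byte 0xDF = 11011111 → 2-byte char #1 = DF 81.
Leading byte 0xDF = 11011111 matches 110xxxxx → 2-byte sequence.
Byte 1: 0xDF = 11011111, payload 11111 (5 bits).
Byte 2: 0x81 = 10000001 (10xxxxxx ✓), payload 000001.
Concatenate: 11111000001 = 0x7C1 (11 bits → U+07C1).

U+07C1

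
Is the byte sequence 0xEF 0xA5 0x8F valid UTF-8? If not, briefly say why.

Leading byte 0xEF = 11101111 → 3-byte form.
Continuation bytes 0xA5=10100101, 0x8F=10001111 all match 10xxxxxx.
Decoded value 0xF94F is ≥ 0x800 (shortest form) and not a surrogate.

valid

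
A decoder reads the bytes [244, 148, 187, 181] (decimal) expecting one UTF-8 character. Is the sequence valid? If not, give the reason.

invalid (encodes a value above U+10FFFF)

Leading byte 0xF4 = 11110100 → 4-byte form.
Payload = 0x114EF5, which exceeds U+10FFFF, the maximum Unicode code point. (Leading bytes F5–FF, or F4 followed by ≥ 0x90, are invalid.)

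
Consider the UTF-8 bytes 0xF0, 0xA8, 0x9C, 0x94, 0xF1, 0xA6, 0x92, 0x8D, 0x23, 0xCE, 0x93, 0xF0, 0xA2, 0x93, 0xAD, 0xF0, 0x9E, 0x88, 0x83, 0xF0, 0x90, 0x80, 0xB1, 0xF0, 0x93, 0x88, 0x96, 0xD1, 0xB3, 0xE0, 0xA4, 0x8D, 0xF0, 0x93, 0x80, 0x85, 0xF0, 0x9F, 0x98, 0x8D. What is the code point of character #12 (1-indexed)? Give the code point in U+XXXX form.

Offset 0: leading byte 0xF0 = 11110000 → 4-byte char #1 = F0 A8 9C 94.
Offset 4: leading byte 0xF1 = 11110001 → 4-byte char #2 = F1 A6 92 8D.
Offset 8: leading byte 0x23 = 00100011 → 1-byte char #3 = 23.
Offset 9: leading byte 0xCE = 11001110 → 2-byte char #4 = CE 93.
Offset 11: leading byte 0xF0 = 11110000 → 4-byte char #5 = F0 A2 93 AD.
Offset 15: leading byte 0xF0 = 11110000 → 4-byte char #6 = F0 9E 88 83.
Offset 19: leading byte 0xF0 = 11110000 → 4-byte char #7 = F0 90 80 B1.
Offset 23: leading byte 0xF0 = 11110000 → 4-byte char #8 = F0 93 88 96.
Offset 27: leading byte 0xD1 = 11010001 → 2-byte char #9 = D1 B3.
Offset 29: leading byte 0xE0 = 11100000 → 3-byte char #10 = E0 A4 8D.
Offset 32: leading byte 0xF0 = 11110000 → 4-byte char #11 = F0 93 80 85.
Offset 36: leading byte 0xF0 = 11110000 → 4-byte char #12 = F0 9F 98 8D.
Leading byte 0xF0 = 11110000 matches 11110xxx → 4-byte sequence.
Byte 1: 0xF0 = 11110000, payload 000 (3 bits).
Byte 2: 0x9F = 10011111 (10xxxxxx ✓), payload 011111.
Byte 3: 0x98 = 10011000 (10xxxxxx ✓), payload 011000.
Byte 4: 0x8D = 10001101 (10xxxxxx ✓), payload 001101.
Concatenate: 000011111011000001101 = 0x1F60D (21 bits → U+1F60D).

U+1F60D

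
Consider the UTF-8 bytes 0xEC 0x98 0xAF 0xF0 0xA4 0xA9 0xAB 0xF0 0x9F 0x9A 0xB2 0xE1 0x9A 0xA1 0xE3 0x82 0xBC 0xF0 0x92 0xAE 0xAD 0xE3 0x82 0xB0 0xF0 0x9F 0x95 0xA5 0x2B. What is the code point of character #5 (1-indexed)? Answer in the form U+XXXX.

U+30BC

Offset 0: leading byte 0xEC = 11101100 → 3-byte char #1 = EC 98 AF.
Offset 3: leading byte 0xF0 = 11110000 → 4-byte char #2 = F0 A4 A9 AB.
Offset 7: leading byte 0xF0 = 11110000 → 4-byte char #3 = F0 9F 9A B2.
Offset 11: leading byte 0xE1 = 11100001 → 3-byte char #4 = E1 9A A1.
Offset 14: leading byte 0xE3 = 11100011 → 3-byte char #5 = E3 82 BC.
Leading byte 0xE3 = 11100011 matches 1110xxxx → 3-byte sequence.
Byte 1: 0xE3 = 11100011, payload 0011 (4 bits).
Byte 2: 0x82 = 10000010 (10xxxxxx ✓), payload 000010.
Byte 3: 0xBC = 10111100 (10xxxxxx ✓), payload 111100.
Concatenate: 0011000010111100 = 0x30BC (16 bits → U+30BC).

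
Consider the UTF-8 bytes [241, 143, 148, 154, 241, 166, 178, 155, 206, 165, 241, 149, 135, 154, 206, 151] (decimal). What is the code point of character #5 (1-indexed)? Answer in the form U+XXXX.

Offset 0: leading byte 0xF1 = 11110001 → 4-byte char #1 = F1 8F 94 9A.
Offset 4: leading byte 0xF1 = 11110001 → 4-byte char #2 = F1 A6 B2 9B.
Offset 8: leading byte 0xCE = 11001110 → 2-byte char #3 = CE A5.
Offset 10: leading byte 0xF1 = 11110001 → 4-byte char #4 = F1 95 87 9A.
Offset 14: leading byte 0xCE = 11001110 → 2-byte char #5 = CE 97.
Leading byte 0xCE = 11001110 matches 110xxxxx → 2-byte sequence.
Byte 1: 0xCE = 11001110, payload 01110 (5 bits).
Byte 2: 0x97 = 10010111 (10xxxxxx ✓), payload 010111.
Concatenate: 01110010111 = 0x397 (11 bits → U+0397).

U+0397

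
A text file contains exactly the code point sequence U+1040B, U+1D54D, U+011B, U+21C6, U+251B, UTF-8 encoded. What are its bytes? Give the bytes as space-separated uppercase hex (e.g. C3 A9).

F0 90 90 8B F0 9D 95 8D C4 9B E2 87 86 E2 94 9B

U+1040B: 4-byte form → F0 90 90 8B.
U+1D54D: 4-byte form → F0 9D 95 8D.
U+011B: 2-byte form → C4 9B.
U+21C6: 3-byte form → E2 87 86.
U+251B: 3-byte form → E2 94 9B.
Concatenated (16 bytes): F0 90 90 8B F0 9D 95 8D C4 9B E2 87 86 E2 94 9B.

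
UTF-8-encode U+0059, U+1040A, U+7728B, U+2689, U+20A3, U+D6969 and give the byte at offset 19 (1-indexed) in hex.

1-indexed offset 19 is 0-indexed offset 18.
U+0059 → 1-byte form 59 at offsets 0–0.
U+1040A → 4-byte form F0 90 90 8A at offsets 1–4.
U+7728B → 4-byte form F1 B7 8A 8B at offsets 5–8.
U+2689 → 3-byte form E2 9A 89 at offsets 9–11.
U+20A3 → 3-byte form E2 82 A3 at offsets 12–14.
U+D6969 → 4-byte form F3 96 A5 A9 at offsets 15–18.
Offset 18 falls in char 6's range; it's byte 4 of F3 96 A5 A9 = 0xA9.

0xA9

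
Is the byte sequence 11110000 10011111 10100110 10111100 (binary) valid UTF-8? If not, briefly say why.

Leading byte 0xF0 = 11110000 → 4-byte form.
Continuation bytes 0x9F=10011111, 0xA6=10100110, 0xBC=10111100 all match 10xxxxxx.
Decoded value 0x1F9BC is ≥ 0x10000 (shortest form) and not a surrogate.

valid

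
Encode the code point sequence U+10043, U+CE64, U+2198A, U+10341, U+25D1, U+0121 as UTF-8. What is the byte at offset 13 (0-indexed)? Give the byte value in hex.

0x8D

U+10043 → 4-byte form F0 90 81 83 at offsets 0–3.
U+CE64 → 3-byte form EC B9 A4 at offsets 4–6.
U+2198A → 4-byte form F0 A1 A6 8A at offsets 7–10.
U+10341 → 4-byte form F0 90 8D 81 at offsets 11–14.
Offset 13 falls in char 4's range; it's byte 3 of F0 90 8D 81 = 0x8D.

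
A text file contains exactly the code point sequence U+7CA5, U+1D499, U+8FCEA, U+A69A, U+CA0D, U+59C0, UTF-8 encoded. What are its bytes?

E7 B2 A5 F0 9D 92 99 F2 8F B3 AA EA 9A 9A EC A8 8D E5 A7 80

U+7CA5: 3-byte form → E7 B2 A5.
U+1D499: 4-byte form → F0 9D 92 99.
U+8FCEA: 4-byte form → F2 8F B3 AA.
U+A69A: 3-byte form → EA 9A 9A.
U+CA0D: 3-byte form → EC A8 8D.
U+59C0: 3-byte form → E5 A7 80.
Concatenated (20 bytes): E7 B2 A5 F0 9D 92 99 F2 8F B3 AA EA 9A 9A EC A8 8D E5 A7 80.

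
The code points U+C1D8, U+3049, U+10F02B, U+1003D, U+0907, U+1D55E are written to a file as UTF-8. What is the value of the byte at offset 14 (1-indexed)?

1-indexed offset 14 is 0-indexed offset 13.
U+C1D8 → 3-byte form EC 87 98 at offsets 0–2.
U+3049 → 3-byte form E3 81 89 at offsets 3–5.
U+10F02B → 4-byte form F4 8F 80 AB at offsets 6–9.
U+1003D → 4-byte form F0 90 80 BD at offsets 10–13.
Offset 13 falls in char 4's range; it's byte 4 of F0 90 80 BD = 0xBD.

0xBD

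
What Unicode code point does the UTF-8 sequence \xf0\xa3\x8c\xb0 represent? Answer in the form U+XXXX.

Leading byte 0xF0 = 11110000 matches 11110xxx → 4-byte sequence.
Byte 1: 0xF0 = 11110000, payload 000 (3 bits).
Byte 2: 0xA3 = 10100011 (10xxxxxx ✓), payload 100011.
Byte 3: 0x8C = 10001100 (10xxxxxx ✓), payload 001100.
Byte 4: 0xB0 = 10110000 (10xxxxxx ✓), payload 110000.
Concatenate: 000100011001100110000 = 0x23330 (21 bits → U+23330).

U+23330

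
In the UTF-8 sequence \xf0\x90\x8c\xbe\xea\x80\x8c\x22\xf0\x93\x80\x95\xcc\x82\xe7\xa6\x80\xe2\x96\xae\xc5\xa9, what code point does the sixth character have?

Offset 0: leading byte 0xF0 = 11110000 → 4-byte char #1 = F0 90 8C BE.
Offset 4: leading byte 0xEA = 11101010 → 3-byte char #2 = EA 80 8C.
Offset 7: leading byte 0x22 = 00100010 → 1-byte char #3 = 22.
Offset 8: leading byte 0xF0 = 11110000 → 4-byte char #4 = F0 93 80 95.
Offset 12: leading byte 0xCC = 11001100 → 2-byte char #5 = CC 82.
Offset 14: leading byte 0xE7 = 11100111 → 3-byte char #6 = E7 A6 80.
Leading byte 0xE7 = 11100111 matches 1110xxxx → 3-byte sequence.
Byte 1: 0xE7 = 11100111, payload 0111 (4 bits).
Byte 2: 0xA6 = 10100110 (10xxxxxx ✓), payload 100110.
Byte 3: 0x80 = 10000000 (10xxxxxx ✓), payload 000000.
Concatenate: 0111100110000000 = 0x7980 (16 bits → U+7980).

U+7980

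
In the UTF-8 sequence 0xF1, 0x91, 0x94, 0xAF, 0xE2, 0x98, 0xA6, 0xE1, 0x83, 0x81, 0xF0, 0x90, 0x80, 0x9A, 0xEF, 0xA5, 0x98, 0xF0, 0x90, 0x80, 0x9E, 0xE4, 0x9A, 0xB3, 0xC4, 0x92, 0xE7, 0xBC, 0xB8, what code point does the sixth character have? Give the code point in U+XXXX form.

U+1001E

Offset 0: leading byte 0xF1 = 11110001 → 4-byte char #1 = F1 91 94 AF.
Offset 4: leading byte 0xE2 = 11100010 → 3-byte char #2 = E2 98 A6.
Offset 7: leading byte 0xE1 = 11100001 → 3-byte char #3 = E1 83 81.
Offset 10: leading byte 0xF0 = 11110000 → 4-byte char #4 = F0 90 80 9A.
Offset 14: leading byte 0xEF = 11101111 → 3-byte char #5 = EF A5 98.
Offset 17: leading byte 0xF0 = 11110000 → 4-byte char #6 = F0 90 80 9E.
Leading byte 0xF0 = 11110000 matches 11110xxx → 4-byte sequence.
Byte 1: 0xF0 = 11110000, payload 000 (3 bits).
Byte 2: 0x90 = 10010000 (10xxxxxx ✓), payload 010000.
Byte 3: 0x80 = 10000000 (10xxxxxx ✓), payload 000000.
Byte 4: 0x9E = 10011110 (10xxxxxx ✓), payload 011110.
Concatenate: 000010000000000011110 = 0x1001E (21 bits → U+1001E).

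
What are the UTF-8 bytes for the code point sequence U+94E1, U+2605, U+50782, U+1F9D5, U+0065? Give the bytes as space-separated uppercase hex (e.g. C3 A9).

U+94E1: 3-byte form → E9 93 A1.
U+2605: 3-byte form → E2 98 85.
U+50782: 4-byte form → F1 90 9E 82.
U+1F9D5: 4-byte form → F0 9F A7 95.
U+0065: 1-byte form → 65.
Concatenated (15 bytes): E9 93 A1 E2 98 85 F1 90 9E 82 F0 9F A7 95 65.

E9 93 A1 E2 98 85 F1 90 9E 82 F0 9F A7 95 65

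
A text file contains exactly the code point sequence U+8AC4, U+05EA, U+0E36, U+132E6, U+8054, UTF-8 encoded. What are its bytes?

E8 AB 84 D7 AA E0 B8 B6 F0 93 8B A6 E8 81 94

U+8AC4: 3-byte form → E8 AB 84.
U+05EA: 2-byte form → D7 AA.
U+0E36: 3-byte form → E0 B8 B6.
U+132E6: 4-byte form → F0 93 8B A6.
U+8054: 3-byte form → E8 81 94.
Concatenated (15 bytes): E8 AB 84 D7 AA E0 B8 B6 F0 93 8B A6 E8 81 94.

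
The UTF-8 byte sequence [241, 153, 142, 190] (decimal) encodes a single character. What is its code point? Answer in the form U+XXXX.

Leading byte 0xF1 = 11110001 matches 11110xxx → 4-byte sequence.
Byte 1: 0xF1 = 11110001, payload 001 (3 bits).
Byte 2: 0x99 = 10011001 (10xxxxxx ✓), payload 011001.
Byte 3: 0x8E = 10001110 (10xxxxxx ✓), payload 001110.
Byte 4: 0xBE = 10111110 (10xxxxxx ✓), payload 111110.
Concatenate: 001011001001110111110 = 0x593BE (21 bits → U+593BE).

U+593BE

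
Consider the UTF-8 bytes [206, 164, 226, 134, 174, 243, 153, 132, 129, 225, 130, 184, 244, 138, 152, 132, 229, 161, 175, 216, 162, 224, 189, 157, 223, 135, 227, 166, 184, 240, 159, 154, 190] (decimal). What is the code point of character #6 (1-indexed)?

U+586F

Offset 0: leading byte 0xCE = 11001110 → 2-byte char #1 = CE A4.
Offset 2: leading byte 0xE2 = 11100010 → 3-byte char #2 = E2 86 AE.
Offset 5: leading byte 0xF3 = 11110011 → 4-byte char #3 = F3 99 84 81.
Offset 9: leading byte 0xE1 = 11100001 → 3-byte char #4 = E1 82 B8.
Offset 12: leading byte 0xF4 = 11110100 → 4-byte char #5 = F4 8A 98 84.
Offset 16: leading byte 0xE5 = 11100101 → 3-byte char #6 = E5 A1 AF.
Leading byte 0xE5 = 11100101 matches 1110xxxx → 3-byte sequence.
Byte 1: 0xE5 = 11100101, payload 0101 (4 bits).
Byte 2: 0xA1 = 10100001 (10xxxxxx ✓), payload 100001.
Byte 3: 0xAF = 10101111 (10xxxxxx ✓), payload 101111.
Concatenate: 0101100001101111 = 0x586F (16 bits → U+586F).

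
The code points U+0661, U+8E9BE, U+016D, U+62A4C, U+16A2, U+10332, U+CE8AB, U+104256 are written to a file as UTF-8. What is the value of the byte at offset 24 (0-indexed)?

U+0661 → 2-byte form D9 A1 at offsets 0–1.
U+8E9BE → 4-byte form F2 8E A6 BE at offsets 2–5.
U+016D → 2-byte form C5 AD at offsets 6–7.
U+62A4C → 4-byte form F1 A2 A9 8C at offsets 8–11.
U+16A2 → 3-byte form E1 9A A2 at offsets 12–14.
U+10332 → 4-byte form F0 90 8C B2 at offsets 15–18.
U+CE8AB → 4-byte form F3 8E A2 AB at offsets 19–22.
U+104256 → 4-byte form F4 84 89 96 at offsets 23–26.
Offset 24 falls in char 8's range; it's byte 2 of F4 84 89 96 = 0x84.

0x84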